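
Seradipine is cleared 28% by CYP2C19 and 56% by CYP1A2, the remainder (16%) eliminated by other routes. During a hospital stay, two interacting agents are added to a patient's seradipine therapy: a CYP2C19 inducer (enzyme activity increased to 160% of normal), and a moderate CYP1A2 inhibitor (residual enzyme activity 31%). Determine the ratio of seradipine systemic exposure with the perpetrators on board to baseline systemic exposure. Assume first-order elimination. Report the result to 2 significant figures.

1.3

The CYP2C19 pathway (28% of clearance) increases to 1.6× activity: 0.28 × 1.6 = 0.448.
The CYP1A2 pathway (56% of clearance) is reduced to 0.31× activity: 0.56 × 0.31 = 0.1736.
The remaining 16% of clearance is unaffected.
New clearance relative to baseline: 0.448 + 0.1736 + 0.16 = 0.7816.
Net systemic exposure ratio = 1 / 0.7816 = 1.3.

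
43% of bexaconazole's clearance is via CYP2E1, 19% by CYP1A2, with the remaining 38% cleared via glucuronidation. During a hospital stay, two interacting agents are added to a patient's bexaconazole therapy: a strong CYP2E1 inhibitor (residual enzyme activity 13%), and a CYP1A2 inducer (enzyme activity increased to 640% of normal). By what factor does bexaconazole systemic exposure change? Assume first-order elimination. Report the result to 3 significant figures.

0.605

The CYP2E1 pathway (43% of clearance) falls to 0.13× activity: 0.43 × 0.13 = 0.0559.
The CYP1A2 pathway (19% of clearance) is boosted to 6.4× activity: 0.19 × 6.4 = 1.216.
Non-CYP routes (38%) are unchanged.
CL_new/CL_old = 0.0559 + 1.216 + 0.38 = 1.6519.
Systemic exposure ∝ 1/CL: fold-change = 1 / 1.6519 = 0.605.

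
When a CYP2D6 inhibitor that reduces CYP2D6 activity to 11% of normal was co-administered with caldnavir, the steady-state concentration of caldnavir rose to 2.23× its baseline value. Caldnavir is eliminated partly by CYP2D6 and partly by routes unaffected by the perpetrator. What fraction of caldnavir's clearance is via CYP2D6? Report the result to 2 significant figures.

CL'/CL = 1 / 2.23 = 0.4484
0.11·fm + (1 − fm) = 0.4484
fm = (0.4484 − 1) / (0.11 − 1) = 0.62

0.62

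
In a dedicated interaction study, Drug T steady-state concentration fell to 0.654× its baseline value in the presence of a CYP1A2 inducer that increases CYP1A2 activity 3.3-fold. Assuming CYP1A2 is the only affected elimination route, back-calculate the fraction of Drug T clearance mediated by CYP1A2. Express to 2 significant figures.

CL'/CL = 1 / 0.654 = 1.529
3.3·fm + (1 − fm) = 1.529
fm = (1.529 − 1) / (3.3 − 1) = 0.23

0.23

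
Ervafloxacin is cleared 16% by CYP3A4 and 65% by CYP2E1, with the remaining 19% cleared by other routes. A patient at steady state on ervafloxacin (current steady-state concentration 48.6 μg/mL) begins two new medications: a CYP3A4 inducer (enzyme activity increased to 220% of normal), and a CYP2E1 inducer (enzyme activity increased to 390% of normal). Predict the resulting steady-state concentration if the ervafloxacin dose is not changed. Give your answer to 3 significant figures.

15.8 μg/mL

The CYP3A4 pathway (16% of clearance) rises to 2.2× activity: 0.16 × 2.2 = 0.352.
The CYP2E1 pathway (65% of clearance) rises to 3.9× activity: 0.65 × 3.9 = 2.535.
Non-CYP routes (19%) are unchanged.
New clearance relative to baseline: 0.352 + 2.535 + 0.19 = 3.077.
Steady-state concentration ∝ 1/CL: new value = 48.6 / 3.077 = 15.8 μg/mL.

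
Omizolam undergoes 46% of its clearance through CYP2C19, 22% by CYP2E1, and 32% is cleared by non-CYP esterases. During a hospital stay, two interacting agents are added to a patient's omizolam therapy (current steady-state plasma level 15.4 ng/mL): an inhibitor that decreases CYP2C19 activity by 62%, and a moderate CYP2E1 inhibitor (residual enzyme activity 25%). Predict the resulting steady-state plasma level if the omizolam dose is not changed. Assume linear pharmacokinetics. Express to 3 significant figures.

28.0 ng/mL

CYP2C19: 0.46 × 0.38 = 0.1748
CYP2E1: 0.22 × 0.25 = 0.055
Other: 0.32 (unchanged)
Relative clearance = 0.1748 + 0.055 + 0.32 = 0.5498.
New steady-state plasma level = 15.4 / 0.5498 = 28.0 ng/mL (concentration scales inversely with clearance).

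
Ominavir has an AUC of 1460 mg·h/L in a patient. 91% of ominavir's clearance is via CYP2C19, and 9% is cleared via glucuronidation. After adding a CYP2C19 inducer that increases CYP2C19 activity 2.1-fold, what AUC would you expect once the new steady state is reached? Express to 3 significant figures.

The CYP2C19 pathway (91% of clearance) is boosted to 2.1× activity: 0.91 × 2.1 = 1.911.
Non-CYP routes (9%) are unchanged.
New clearance relative to baseline: 1.911 + 0.09 = 2.001.
With dosing unchanged, AUC scales as 1/CL: 1460 / 2.001 = 730 mg·h/L.

730 mg·h/L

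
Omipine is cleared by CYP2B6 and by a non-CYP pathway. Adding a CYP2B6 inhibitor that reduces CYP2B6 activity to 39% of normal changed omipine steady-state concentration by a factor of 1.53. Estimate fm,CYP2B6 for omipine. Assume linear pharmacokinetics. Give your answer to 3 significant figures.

0.568

CL'/CL = 1 / 1.53 = 0.6536
0.39·fm + (1 − fm) = 0.6536
fm = (0.6536 − 1) / (0.39 − 1) = 0.568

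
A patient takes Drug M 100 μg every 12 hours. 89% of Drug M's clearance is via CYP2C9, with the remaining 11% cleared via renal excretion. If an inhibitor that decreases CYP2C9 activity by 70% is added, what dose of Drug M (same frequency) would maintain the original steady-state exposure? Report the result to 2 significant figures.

38 μg

The CYP2C9 pathway (89% of clearance) drops to 0.3× activity: 0.89 × 0.3 = 0.267.
Non-CYP routes (11%) are unchanged.
CL_new/CL_old = 0.267 + 0.11 = 0.377.
Exposure is unchanged when dose changes in proportion to clearance. New dose = 100 μg × 0.377 = 38 μg.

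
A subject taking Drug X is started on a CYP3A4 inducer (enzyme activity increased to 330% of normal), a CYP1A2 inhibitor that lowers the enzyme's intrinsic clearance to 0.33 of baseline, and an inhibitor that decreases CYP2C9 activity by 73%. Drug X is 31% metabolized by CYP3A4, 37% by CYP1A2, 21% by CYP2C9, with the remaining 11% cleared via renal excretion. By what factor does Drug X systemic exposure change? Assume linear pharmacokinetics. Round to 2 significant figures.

0.76

CYP3A4: 0.31 × 3.3 = 1.023
CYP1A2: 0.37 × 0.33 = 0.1221
CYP2C9: 0.21 × 0.27 = 0.0567
Other: 0.11 (unchanged)
Relative clearance = 1.023 + 0.1221 + 0.0567 + 0.11 = 1.3118.
Because systemic exposure varies inversely with clearance, the combined effect is 1 / 1.3118 = 0.76.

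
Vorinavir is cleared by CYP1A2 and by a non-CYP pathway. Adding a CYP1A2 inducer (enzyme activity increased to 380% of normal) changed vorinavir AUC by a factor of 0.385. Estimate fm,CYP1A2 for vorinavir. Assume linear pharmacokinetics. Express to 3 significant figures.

Let x = fm,CYP1A2. Because AUC ∝ 1/CL, relative clearance rose to 1/0.385 = 2.597.
Only the CYP1A2 route changed, so 2.597 = x·3.8 + (1 − x), giving x = 0.571.

0.571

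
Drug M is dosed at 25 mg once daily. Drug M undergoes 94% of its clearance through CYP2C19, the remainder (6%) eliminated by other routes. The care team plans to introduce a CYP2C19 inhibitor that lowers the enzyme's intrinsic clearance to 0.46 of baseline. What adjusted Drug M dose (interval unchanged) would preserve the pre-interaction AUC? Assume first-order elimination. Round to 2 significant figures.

The CYP2C19 pathway (94% of clearance) drops to 0.46× activity: 0.94 × 0.46 = 0.4324.
The remaining 6% of clearance is unaffected.
Relative clearance = 0.4324 + 0.06 = 0.4924.
Exposure is unchanged when dose changes in proportion to clearance. New dose = 25 mg × 0.4924 = 12 mg.

12 mg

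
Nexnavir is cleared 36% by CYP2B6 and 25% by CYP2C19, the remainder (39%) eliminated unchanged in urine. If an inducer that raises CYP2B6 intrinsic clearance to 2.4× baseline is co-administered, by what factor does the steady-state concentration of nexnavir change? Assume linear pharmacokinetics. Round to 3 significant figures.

CYP2B6: 0.36 × 2.4 = 0.864
CYP2C19: 0.25 (unchanged)
Other: 0.39 (unchanged)
New clearance relative to baseline: 0.864 + 0.25 + 0.39 = 1.504.
Steady-state concentration is inversely proportional to clearance, so the fold-change is 1 / 1.504 = 0.665.

0.665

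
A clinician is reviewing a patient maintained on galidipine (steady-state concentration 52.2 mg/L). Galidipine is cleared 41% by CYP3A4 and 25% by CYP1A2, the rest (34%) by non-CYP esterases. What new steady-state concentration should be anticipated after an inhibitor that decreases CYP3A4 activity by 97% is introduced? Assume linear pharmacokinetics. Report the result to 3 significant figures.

86.7 mg/L

The CYP3A4 pathway (41% of clearance) falls to 0.03× activity: 0.41 × 0.03 = 0.0123.
CYP1A2 (25%) and the residual 34% are unaffected.
CL_new/CL_old = 0.0123 + 0.25 + 0.34 = 0.6023.
Steady-state concentration ∝ 1/CL, so new value = 52.2 / 0.6023 = 86.7 mg/L.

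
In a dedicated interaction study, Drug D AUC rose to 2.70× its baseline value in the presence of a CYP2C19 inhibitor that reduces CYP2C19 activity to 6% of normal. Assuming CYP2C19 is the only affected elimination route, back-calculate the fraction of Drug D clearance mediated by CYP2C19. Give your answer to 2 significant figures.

0.67

Write x for the fraction cleared via CYP2C19. The observed AUC change means clearance fell to 1/2.70 = 0.3704 of baseline.
Only the CYP2C19 route changed, so 0.3704 = x·0.06 + (1 − x), giving x = 0.67.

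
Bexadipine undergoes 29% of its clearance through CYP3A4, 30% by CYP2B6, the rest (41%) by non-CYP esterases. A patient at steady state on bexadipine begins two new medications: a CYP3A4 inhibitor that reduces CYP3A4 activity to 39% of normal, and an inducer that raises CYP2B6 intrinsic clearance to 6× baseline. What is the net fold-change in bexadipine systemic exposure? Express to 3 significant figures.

0.430

CYP3A4: 0.29 × 0.39 = 0.1131
CYP2B6: 0.3 × 6 = 1.8
Other: 0.41 (unchanged)
New clearance relative to baseline: 0.1131 + 1.8 + 0.41 = 2.3231.
Because systemic exposure varies inversely with clearance, the combined effect is 1 / 2.3231 = 0.430.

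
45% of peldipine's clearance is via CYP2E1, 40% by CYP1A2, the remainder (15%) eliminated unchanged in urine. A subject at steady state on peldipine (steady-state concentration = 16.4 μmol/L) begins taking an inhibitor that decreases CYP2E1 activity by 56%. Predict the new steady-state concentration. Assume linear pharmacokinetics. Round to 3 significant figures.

21.9 μmol/L

The CYP2E1 pathway (45% of clearance) drops to 0.44× activity: 0.45 × 0.44 = 0.198.
CYP1A2 (40%) and the residual 15% are unaffected.
CL_new/CL_old = 0.198 + 0.4 + 0.15 = 0.748.
With dosing unchanged, steady-state concentration scales as 1/CL: 16.4 / 0.748 = 21.9 μmol/L.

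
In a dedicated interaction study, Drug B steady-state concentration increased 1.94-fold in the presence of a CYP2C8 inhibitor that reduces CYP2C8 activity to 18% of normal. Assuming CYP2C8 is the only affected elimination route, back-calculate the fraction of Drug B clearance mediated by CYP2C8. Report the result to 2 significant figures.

Let fm be the CYP2C8 fraction. New clearance relative to baseline = fm × 0.18 + (1 − fm).
Steady-state concentration ratio = 1 / (new CL fraction), so new CL fraction = 1 / 1.94 = 0.5155.
fm × 0.18 + 1 − fm = 0.5155  ⇒  fm × (0.18 − 1) = −0.4845  ⇒  fm = 0.59.

0.59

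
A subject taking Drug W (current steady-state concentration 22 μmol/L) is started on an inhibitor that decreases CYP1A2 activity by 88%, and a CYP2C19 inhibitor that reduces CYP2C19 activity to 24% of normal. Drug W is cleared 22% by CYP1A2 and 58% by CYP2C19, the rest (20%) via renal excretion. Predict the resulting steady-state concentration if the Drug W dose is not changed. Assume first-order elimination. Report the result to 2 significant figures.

60 μmol/L

The CYP1A2 pathway (22% of clearance) drops to 0.12× activity: 0.22 × 0.12 = 0.0264.
The CYP2C19 pathway (58% of clearance) is reduced to 0.24× activity: 0.58 × 0.24 = 0.1392.
Non-CYP routes (20%) are unchanged.
New clearance relative to baseline: 0.0264 + 0.1392 + 0.2 = 0.3656.
New steady-state concentration = 22 / 0.3656 = 60 μmol/L (concentration scales inversely with clearance).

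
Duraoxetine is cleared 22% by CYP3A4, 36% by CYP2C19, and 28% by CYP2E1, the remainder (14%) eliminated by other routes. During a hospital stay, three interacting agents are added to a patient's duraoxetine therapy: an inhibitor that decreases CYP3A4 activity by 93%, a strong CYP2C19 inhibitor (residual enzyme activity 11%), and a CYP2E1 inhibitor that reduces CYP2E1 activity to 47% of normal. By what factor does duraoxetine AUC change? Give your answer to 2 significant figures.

3.1

The CYP3A4 pathway (22% of clearance) falls to 0.07× activity: 0.22 × 0.07 = 0.0154.
The CYP2C19 pathway (36% of clearance) falls to 0.11× activity: 0.36 × 0.11 = 0.0396.
The CYP2E1 pathway (28% of clearance) is reduced to 0.47× activity: 0.28 × 0.47 = 0.1316.
Non-CYP routes (14%) are unchanged.
New clearance relative to baseline: 0.0154 + 0.0396 + 0.1316 + 0.14 = 0.3266.
Because AUC varies inversely with clearance, the combined effect is 1 / 0.3266 = 3.1.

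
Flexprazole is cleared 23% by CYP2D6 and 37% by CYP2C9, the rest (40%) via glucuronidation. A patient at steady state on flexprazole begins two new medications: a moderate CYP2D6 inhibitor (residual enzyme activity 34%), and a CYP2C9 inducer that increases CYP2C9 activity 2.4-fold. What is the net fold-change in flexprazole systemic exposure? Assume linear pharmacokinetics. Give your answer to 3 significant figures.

0.732

The CYP2D6 pathway (23% of clearance) falls to 0.34× activity: 0.23 × 0.34 = 0.0782.
The CYP2C9 pathway (37% of clearance) is boosted to 2.4× activity: 0.37 × 2.4 = 0.888.
Non-CYP routes (40%) are unchanged.
Relative clearance = 0.0782 + 0.888 + 0.4 = 1.3662.
Net systemic exposure ratio = 1 / 1.3662 = 0.732.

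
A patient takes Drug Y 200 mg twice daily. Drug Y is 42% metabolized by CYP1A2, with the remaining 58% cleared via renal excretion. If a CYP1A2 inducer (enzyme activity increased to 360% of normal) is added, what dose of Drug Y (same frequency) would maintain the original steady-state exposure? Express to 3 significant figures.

418 mg

CYP1A2: 0.42 × 3.6 = 1.512
Other: 0.58 (unchanged)
CL_new/CL_old = 1.512 + 0.58 = 2.092.
To maintain the same steady-state level, dose must scale with clearance: new dose = 200 × 2.092 = 418 mg.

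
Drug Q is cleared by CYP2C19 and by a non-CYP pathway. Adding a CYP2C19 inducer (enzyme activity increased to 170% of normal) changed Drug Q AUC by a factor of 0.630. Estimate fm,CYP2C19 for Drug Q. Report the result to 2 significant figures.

Write x for the fraction cleared via CYP2C19. The observed AUC change means clearance rose to 1/0.630 = 1.587 of baseline.
Setting x·1.7 + (1 − x) = 1.587 and solving: x = (1.587 − 1)/(1.7 − 1) = 0.84.

0.84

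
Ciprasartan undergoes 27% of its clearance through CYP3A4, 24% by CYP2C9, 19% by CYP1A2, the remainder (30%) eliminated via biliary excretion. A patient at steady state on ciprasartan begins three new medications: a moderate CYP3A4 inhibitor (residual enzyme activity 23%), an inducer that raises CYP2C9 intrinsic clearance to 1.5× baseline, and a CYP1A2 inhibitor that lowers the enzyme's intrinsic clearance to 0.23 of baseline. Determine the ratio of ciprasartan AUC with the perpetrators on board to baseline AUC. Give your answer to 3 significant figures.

1.31

The CYP3A4 pathway (27% of clearance) drops to 0.23× activity: 0.27 × 0.23 = 0.0621.
The CYP2C9 pathway (24% of clearance) is boosted to 1.5× activity: 0.24 × 1.5 = 0.36.
The CYP1A2 pathway (19% of clearance) drops to 0.23× activity: 0.19 × 0.23 = 0.0437.
Non-CYP routes (30%) are unchanged.
New clearance relative to baseline: 0.0621 + 0.36 + 0.0437 + 0.3 = 0.7658.
AUC ∝ 1/CL: fold-change = 1 / 0.7658 = 1.31.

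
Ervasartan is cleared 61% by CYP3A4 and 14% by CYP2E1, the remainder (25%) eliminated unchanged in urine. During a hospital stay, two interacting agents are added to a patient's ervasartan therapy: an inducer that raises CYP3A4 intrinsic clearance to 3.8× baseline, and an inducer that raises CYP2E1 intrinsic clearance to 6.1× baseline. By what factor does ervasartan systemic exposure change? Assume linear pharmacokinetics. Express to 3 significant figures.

0.292

CYP3A4: 0.61 × 3.8 = 2.318
CYP2E1: 0.14 × 6.1 = 0.854
Other: 0.25 (unchanged)
Relative clearance = 2.318 + 0.854 + 0.25 = 3.422.
Because systemic exposure varies inversely with clearance, the combined effect is 1 / 3.422 = 0.292.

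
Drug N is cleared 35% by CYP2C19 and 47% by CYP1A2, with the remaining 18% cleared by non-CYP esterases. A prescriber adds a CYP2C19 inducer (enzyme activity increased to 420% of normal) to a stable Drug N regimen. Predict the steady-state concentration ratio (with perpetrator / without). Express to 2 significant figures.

0.47

The CYP2C19 pathway (35% of clearance) is boosted to 4.2× activity: 0.35 × 4.2 = 1.47.
CYP1A2 (47%) and the residual 18% are unaffected.
CL_new/CL_old = 1.47 + 0.47 + 0.18 = 2.12.
Steady-state concentration ratio = CL_old/CL_new = 1 / 2.12 = 0.47.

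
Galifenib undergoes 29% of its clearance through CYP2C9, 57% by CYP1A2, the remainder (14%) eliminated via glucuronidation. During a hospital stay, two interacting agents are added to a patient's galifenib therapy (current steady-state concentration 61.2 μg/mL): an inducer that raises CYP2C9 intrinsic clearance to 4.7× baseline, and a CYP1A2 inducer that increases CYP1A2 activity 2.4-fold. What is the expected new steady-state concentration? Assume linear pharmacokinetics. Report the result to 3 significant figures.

21.3 μg/mL

CYP2C9: 0.29 × 4.7 = 1.363
CYP1A2: 0.57 × 2.4 = 1.368
Other: 0.14 (unchanged)
Relative clearance = 1.363 + 1.368 + 0.14 = 2.871.
Steady-state concentration ∝ 1/CL: new value = 61.2 / 2.871 = 21.3 μg/mL.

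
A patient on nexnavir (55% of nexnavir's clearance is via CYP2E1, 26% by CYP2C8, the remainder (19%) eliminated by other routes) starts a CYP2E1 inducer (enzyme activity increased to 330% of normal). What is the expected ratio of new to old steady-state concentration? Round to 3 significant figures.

The CYP2E1 pathway (55% of clearance) rises to 3.3× activity: 0.55 × 3.3 = 1.815.
CYP2C8 (26%) and the residual 19% are unaffected.
CL_new/CL_old = 1.815 + 0.26 + 0.19 = 2.265.
Since steady-state concentration ∝ 1/CL, the ratio is 1 / 2.265 = 0.442.

0.442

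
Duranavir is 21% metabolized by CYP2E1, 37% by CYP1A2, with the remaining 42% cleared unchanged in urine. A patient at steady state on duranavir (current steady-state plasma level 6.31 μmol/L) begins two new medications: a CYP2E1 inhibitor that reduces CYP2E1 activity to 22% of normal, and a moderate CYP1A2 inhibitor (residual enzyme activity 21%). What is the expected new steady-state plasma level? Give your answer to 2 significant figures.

12 μmol/L

The CYP2E1 pathway (21% of clearance) falls to 0.22× activity: 0.21 × 0.22 = 0.0462.
The CYP1A2 pathway (37% of clearance) is reduced to 0.21× activity: 0.37 × 0.21 = 0.0777.
Non-CYP routes (42%) are unchanged.
Relative clearance = 0.0462 + 0.0777 + 0.42 = 0.5439.
Steady-state plasma level ∝ 1/CL: new value = 6.31 / 0.5439 = 12 μmol/L.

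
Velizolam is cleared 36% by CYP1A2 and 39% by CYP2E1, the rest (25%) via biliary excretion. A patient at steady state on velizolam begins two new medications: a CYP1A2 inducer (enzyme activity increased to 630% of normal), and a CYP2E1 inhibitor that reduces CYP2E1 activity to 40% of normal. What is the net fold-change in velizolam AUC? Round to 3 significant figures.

0.374

The CYP1A2 pathway (36% of clearance) rises to 6.3× activity: 0.36 × 6.3 = 2.268.
The CYP2E1 pathway (39% of clearance) drops to 0.4× activity: 0.39 × 0.4 = 0.156.
Non-CYP routes (25%) are unchanged.
Relative clearance = 2.268 + 0.156 + 0.25 = 2.674.
Because AUC varies inversely with clearance, the combined effect is 1 / 2.674 = 0.374.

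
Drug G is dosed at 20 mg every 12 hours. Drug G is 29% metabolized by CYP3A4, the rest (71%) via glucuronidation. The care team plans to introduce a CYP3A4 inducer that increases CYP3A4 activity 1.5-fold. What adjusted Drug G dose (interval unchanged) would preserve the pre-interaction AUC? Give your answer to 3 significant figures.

CYP3A4: 0.29 × 1.5 = 0.435
Other: 0.71 (unchanged)
New clearance relative to baseline: 0.435 + 0.71 = 1.145.
Exposure is unchanged when dose changes in proportion to clearance. New dose = 20 mg × 1.145 = 22.9 mg.

22.9 mg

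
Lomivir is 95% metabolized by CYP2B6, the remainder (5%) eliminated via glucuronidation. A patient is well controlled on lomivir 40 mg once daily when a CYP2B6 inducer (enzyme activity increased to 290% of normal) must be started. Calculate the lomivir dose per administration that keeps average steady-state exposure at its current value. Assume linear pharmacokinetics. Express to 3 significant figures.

The CYP2B6 pathway (95% of clearance) increases to 2.9× activity: 0.95 × 2.9 = 2.755.
The remaining 5% of clearance is unaffected.
Relative clearance = 2.755 + 0.05 = 2.805.
Css,avg = (dose rate)/CL, so holding Css fixed requires dose ∝ CL: 40 × 2.805 = 112 mg.

112 mg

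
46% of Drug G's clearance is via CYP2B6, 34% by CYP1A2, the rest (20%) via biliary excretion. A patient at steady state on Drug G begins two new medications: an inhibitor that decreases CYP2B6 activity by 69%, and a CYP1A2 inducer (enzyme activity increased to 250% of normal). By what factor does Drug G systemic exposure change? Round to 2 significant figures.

0.84

CYP2B6: 0.46 × 0.31 = 0.1426
CYP1A2: 0.34 × 2.5 = 0.85
Other: 0.2 (unchanged)
CL_new/CL_old = 0.1426 + 0.85 + 0.2 = 1.1926.
Net systemic exposure ratio = 1 / 1.1926 = 0.84.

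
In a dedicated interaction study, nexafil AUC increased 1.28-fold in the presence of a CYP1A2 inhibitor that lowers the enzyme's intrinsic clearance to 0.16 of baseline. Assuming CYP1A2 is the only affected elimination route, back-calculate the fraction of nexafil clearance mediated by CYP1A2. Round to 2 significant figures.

CL'/CL = 1 / 1.28 = 0.7812
0.16·fm + (1 − fm) = 0.7812
fm = (0.7812 − 1) / (0.16 − 1) = 0.26

0.26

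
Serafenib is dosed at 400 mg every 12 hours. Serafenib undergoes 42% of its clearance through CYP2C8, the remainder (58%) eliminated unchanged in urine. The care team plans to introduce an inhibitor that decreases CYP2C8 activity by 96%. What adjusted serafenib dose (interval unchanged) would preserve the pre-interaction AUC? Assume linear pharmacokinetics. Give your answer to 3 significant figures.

239 mg

CYP2C8: 0.42 × 0.04 = 0.0168
Other: 0.58 (unchanged)
Relative clearance = 0.0168 + 0.58 = 0.5968.
Exposure is unchanged when dose changes in proportion to clearance. New dose = 400 mg × 0.5968 = 239 mg.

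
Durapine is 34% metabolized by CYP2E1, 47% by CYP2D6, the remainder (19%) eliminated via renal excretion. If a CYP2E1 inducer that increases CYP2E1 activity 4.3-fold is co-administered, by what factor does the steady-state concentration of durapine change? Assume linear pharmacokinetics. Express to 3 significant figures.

0.471

CYP2E1: 0.34 × 4.3 = 1.462
CYP2D6: 0.47 (unchanged)
Other: 0.19 (unchanged)
New clearance relative to baseline: 1.462 + 0.47 + 0.19 = 2.122.
Steady-state concentration ratio = CL_old/CL_new = 1 / 2.122 = 0.471.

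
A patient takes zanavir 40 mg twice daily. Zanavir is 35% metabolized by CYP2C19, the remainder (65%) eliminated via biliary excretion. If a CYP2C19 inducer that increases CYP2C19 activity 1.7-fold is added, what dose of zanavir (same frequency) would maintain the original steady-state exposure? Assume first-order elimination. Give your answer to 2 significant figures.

CYP2C19: 0.35 × 1.7 = 0.595
Other: 0.65 (unchanged)
CL_new/CL_old = 0.595 + 0.65 = 1.245.
Exposure is unchanged when dose changes in proportion to clearance. New dose = 40 mg × 1.245 = 50 mg.

50 mg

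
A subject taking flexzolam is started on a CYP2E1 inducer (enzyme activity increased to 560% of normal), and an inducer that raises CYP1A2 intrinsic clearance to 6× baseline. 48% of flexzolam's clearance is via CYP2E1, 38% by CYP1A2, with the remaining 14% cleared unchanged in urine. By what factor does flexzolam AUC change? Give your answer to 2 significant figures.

0.20

The CYP2E1 pathway (48% of clearance) is boosted to 5.6× activity: 0.48 × 5.6 = 2.688.
The CYP1A2 pathway (38% of clearance) increases to 6× activity: 0.38 × 6 = 2.28.
Non-CYP routes (14%) are unchanged.
CL_new/CL_old = 2.688 + 2.28 + 0.14 = 5.108.
Net AUC ratio = 1 / 5.108 = 0.20.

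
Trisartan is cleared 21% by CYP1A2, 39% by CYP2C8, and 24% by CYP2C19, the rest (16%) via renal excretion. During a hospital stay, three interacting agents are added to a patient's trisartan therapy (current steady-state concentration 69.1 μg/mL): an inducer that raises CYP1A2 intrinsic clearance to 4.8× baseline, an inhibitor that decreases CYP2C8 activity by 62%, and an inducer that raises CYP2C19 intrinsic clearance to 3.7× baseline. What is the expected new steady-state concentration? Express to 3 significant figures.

The CYP1A2 pathway (21% of clearance) rises to 4.8× activity: 0.21 × 4.8 = 1.008.
The CYP2C8 pathway (39% of clearance) drops to 0.38× activity: 0.39 × 0.38 = 0.1482.
The CYP2C19 pathway (24% of clearance) increases to 3.7× activity: 0.24 × 3.7 = 0.888.
Non-CYP routes (16%) are unchanged.
New clearance relative to baseline: 1.008 + 0.1482 + 0.888 + 0.16 = 2.2042.
New steady-state concentration = 69.1 / 2.2042 = 31.3 μg/mL (concentration scales inversely with clearance).

31.3 μg/mL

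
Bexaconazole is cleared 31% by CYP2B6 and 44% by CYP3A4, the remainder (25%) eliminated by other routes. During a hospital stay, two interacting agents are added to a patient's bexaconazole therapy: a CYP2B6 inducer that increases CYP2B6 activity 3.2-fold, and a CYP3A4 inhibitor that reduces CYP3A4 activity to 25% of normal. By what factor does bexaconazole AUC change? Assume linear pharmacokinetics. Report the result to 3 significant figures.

0.740

CYP2B6: 0.31 × 3.2 = 0.992
CYP3A4: 0.44 × 0.25 = 0.11
Other: 0.25 (unchanged)
Relative clearance = 0.992 + 0.11 + 0.25 = 1.352.
Net AUC ratio = 1 / 1.352 = 0.740.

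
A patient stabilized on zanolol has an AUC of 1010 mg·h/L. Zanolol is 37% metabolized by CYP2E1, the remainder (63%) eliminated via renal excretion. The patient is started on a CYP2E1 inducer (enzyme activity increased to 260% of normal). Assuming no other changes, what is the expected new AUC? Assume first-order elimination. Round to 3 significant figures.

The CYP2E1 pathway (37% of clearance) increases to 2.6× activity: 0.37 × 2.6 = 0.962.
Non-CYP routes (63%) are unchanged.
Relative clearance = 0.962 + 0.63 = 1.592.
With dosing unchanged, AUC scales as 1/CL: 1010 / 1.592 = 634 mg·h/L.

634 mg·h/L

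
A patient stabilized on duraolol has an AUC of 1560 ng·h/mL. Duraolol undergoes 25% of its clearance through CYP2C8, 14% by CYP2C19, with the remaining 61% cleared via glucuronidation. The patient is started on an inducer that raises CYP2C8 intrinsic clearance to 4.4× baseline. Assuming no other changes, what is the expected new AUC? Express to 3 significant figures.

The CYP2C8 pathway (25% of clearance) increases to 4.4× activity: 0.25 × 4.4 = 1.1.
CYP2C19 (14%) and the residual 61% are unaffected.
Relative clearance = 1.1 + 0.14 + 0.61 = 1.85.
New AUC = baseline ÷ relative clearance = 1560 / 1.85 = 843 ng·h/mL.

843 ng·h/mL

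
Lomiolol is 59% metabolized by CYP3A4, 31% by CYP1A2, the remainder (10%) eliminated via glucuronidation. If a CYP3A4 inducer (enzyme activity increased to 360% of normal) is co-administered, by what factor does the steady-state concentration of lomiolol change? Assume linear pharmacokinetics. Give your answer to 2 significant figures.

The CYP3A4 pathway (59% of clearance) increases to 3.6× activity: 0.59 × 3.6 = 2.124.
CYP1A2 (31%) and the residual 10% are unaffected.
CL_new/CL_old = 2.124 + 0.31 + 0.1 = 2.534.
Steady-state concentration ratio = CL_old/CL_new = 1 / 2.534 = 0.39.

0.39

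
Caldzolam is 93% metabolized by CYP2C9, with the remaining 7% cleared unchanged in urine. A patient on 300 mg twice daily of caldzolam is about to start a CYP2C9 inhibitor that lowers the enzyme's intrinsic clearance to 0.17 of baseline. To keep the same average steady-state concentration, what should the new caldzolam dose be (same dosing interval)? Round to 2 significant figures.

The CYP2C9 pathway (93% of clearance) is reduced to 0.17× activity: 0.93 × 0.17 = 0.1581.
Non-CYP routes (7%) are unchanged.
New clearance relative to baseline: 0.1581 + 0.07 = 0.2281.
To maintain the same steady-state level, dose must scale with clearance: new dose = 300 × 0.2281 = 68 mg.

68 mg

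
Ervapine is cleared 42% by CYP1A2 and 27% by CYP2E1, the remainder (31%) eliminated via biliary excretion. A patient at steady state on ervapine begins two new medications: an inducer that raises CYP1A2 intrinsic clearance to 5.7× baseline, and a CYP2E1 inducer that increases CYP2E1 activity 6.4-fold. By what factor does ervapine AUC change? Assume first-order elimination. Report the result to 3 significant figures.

0.226

CYP1A2: 0.42 × 5.7 = 2.394
CYP2E1: 0.27 × 6.4 = 1.728
Other: 0.31 (unchanged)
New clearance relative to baseline: 2.394 + 1.728 + 0.31 = 4.432.
AUC ∝ 1/CL: fold-change = 1 / 4.432 = 0.226.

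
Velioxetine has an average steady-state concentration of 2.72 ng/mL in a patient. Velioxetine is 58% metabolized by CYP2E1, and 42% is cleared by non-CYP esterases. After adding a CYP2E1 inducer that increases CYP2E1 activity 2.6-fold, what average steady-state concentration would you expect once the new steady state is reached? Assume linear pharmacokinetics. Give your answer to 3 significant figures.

The CYP2E1 pathway (58% of clearance) rises to 2.6× activity: 0.58 × 2.6 = 1.508.
Non-CYP routes (42%) are unchanged.
New clearance relative to baseline: 1.508 + 0.42 = 1.928.
New average steady-state concentration = baseline ÷ relative clearance = 2.72 / 1.928 = 1.41 ng/mL.

1.41 ng/mL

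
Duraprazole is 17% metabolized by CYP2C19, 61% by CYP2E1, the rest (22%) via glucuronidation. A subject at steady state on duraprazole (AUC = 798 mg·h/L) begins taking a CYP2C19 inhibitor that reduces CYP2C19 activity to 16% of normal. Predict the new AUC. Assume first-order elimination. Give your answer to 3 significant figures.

931 mg·h/L

The CYP2C19 pathway (17% of clearance) drops to 0.16× activity: 0.17 × 0.16 = 0.0272.
CYP2E1 (61%) and the residual 22% are unaffected.
CL_new/CL_old = 0.0272 + 0.61 + 0.22 = 0.8572.
AUC ∝ 1/CL, so new value = 798 / 0.8572 = 931 mg·h/L.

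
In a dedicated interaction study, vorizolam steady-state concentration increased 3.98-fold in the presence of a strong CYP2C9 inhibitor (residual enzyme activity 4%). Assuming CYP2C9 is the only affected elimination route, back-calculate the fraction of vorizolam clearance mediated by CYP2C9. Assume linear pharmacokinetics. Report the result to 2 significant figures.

0.78

CL'/CL = 1 / 3.98 = 0.2513
0.04·fm + (1 − fm) = 0.2513
fm = (0.2513 − 1) / (0.04 − 1) = 0.78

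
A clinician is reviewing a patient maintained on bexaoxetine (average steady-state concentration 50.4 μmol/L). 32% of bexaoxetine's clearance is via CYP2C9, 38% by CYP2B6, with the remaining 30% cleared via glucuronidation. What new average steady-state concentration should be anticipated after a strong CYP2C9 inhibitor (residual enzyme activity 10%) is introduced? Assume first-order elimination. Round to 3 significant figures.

CYP2C9: 0.32 × 0.1 = 0.032
CYP2B6: 0.38 (unchanged)
Other: 0.3 (unchanged)
CL_new/CL_old = 0.032 + 0.38 + 0.3 = 0.712.
New average steady-state concentration = baseline ÷ relative clearance = 50.4 / 0.712 = 70.8 μmol/L.

70.8 μmol/L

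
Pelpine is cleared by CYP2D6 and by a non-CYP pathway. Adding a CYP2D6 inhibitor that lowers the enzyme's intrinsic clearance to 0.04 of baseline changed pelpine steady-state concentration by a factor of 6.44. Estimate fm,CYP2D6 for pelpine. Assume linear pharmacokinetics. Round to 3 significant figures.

Call the CYP2D6 fraction fm. After the interaction, CL_new/CL_old = fm × 0.04 + (1 − fm).
Steady-state concentration ratio = 1 / (new CL fraction), so new CL fraction = 1 / 6.44 = 0.1553.
fm × 0.04 + 1 − fm = 0.1553  ⇒  fm × (0.04 − 1) = −0.8447  ⇒  fm = 0.880.

0.880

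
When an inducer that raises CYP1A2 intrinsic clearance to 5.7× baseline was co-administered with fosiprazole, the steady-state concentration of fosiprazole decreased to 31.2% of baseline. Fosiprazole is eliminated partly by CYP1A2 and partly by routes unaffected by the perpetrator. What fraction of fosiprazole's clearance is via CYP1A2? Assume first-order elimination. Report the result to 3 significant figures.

0.469

Write x for the fraction cleared via CYP1A2. The observed steady-state concentration change means clearance rose to 1/0.312 = 3.205 of baseline.
Setting x·5.7 + (1 − x) = 3.205 and solving: x = (3.205 − 1)/(5.7 − 1) = 0.469.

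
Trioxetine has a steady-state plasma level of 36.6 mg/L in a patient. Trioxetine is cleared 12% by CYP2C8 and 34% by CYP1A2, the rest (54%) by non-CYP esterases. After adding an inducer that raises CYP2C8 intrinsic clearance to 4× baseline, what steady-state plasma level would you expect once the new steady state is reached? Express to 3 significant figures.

The CYP2C8 pathway (12% of clearance) increases to 4× activity: 0.12 × 4 = 0.48.
CYP1A2 (34%) and the residual 54% are unaffected.
Relative clearance = 0.48 + 0.34 + 0.54 = 1.36.
Steady-state plasma level ∝ 1/CL, so new value = 36.6 / 1.36 = 26.9 mg/L.

26.9 mg/L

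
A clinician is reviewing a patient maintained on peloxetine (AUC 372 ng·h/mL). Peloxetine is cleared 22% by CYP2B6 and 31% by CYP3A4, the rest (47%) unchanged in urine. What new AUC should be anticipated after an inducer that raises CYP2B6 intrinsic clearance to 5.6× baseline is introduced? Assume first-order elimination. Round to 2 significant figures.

1.8 × 10² ng·h/mL

The CYP2B6 pathway (22% of clearance) rises to 5.6× activity: 0.22 × 5.6 = 1.232.
CYP3A4 (31%) and the residual 47% are unaffected.
New clearance relative to baseline: 1.232 + 0.31 + 0.47 = 2.012.
AUC ∝ 1/CL, so new value = 372 / 2.012 = 1.8 × 10² ng·h/mL.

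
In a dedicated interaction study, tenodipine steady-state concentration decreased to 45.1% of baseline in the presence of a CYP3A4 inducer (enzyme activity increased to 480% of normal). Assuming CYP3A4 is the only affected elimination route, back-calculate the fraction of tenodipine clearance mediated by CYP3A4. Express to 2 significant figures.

0.32

CL'/CL = 1 / 0.451 = 2.217
4.8·fm + (1 − fm) = 2.217
fm = (2.217 − 1) / (4.8 − 1) = 0.32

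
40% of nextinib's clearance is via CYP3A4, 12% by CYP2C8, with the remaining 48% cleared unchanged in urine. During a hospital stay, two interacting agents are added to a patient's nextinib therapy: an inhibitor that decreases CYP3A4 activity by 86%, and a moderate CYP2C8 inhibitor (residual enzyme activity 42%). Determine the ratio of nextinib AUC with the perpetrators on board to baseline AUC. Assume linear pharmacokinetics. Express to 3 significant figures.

1.71

CYP3A4: 0.4 × 0.14 = 0.056
CYP2C8: 0.12 × 0.42 = 0.0504
Other: 0.48 (unchanged)
CL_new/CL_old = 0.056 + 0.0504 + 0.48 = 0.5864.
AUC ∝ 1/CL: fold-change = 1 / 0.5864 = 1.71.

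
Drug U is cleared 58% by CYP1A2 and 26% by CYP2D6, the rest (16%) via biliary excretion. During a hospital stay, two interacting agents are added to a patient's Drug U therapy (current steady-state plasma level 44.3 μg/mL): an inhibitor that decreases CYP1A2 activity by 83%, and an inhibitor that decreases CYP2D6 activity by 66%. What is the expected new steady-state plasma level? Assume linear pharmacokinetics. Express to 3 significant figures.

128 μg/mL

The CYP1A2 pathway (58% of clearance) falls to 0.17× activity: 0.58 × 0.17 = 0.0986.
The CYP2D6 pathway (26% of clearance) drops to 0.34× activity: 0.26 × 0.34 = 0.0884.
The remaining 16% of clearance is unaffected.
New clearance relative to baseline: 0.0986 + 0.0884 + 0.16 = 0.347.
Steady-state plasma level ∝ 1/CL: new value = 44.3 / 0.347 = 128 μg/mL.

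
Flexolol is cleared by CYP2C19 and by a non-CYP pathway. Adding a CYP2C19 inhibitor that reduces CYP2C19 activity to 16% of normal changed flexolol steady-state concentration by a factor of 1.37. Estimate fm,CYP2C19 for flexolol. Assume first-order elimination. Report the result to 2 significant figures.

0.32

Let fm be the CYP2C19 fraction. New clearance relative to baseline = fm × 0.16 + (1 − fm).
Steady-state concentration ratio = 1 / (new CL fraction), so new CL fraction = 1 / 1.37 = 0.7299.
fm × 0.16 + 1 − fm = 0.7299  ⇒  fm × (0.16 − 1) = −0.2701  ⇒  fm = 0.32.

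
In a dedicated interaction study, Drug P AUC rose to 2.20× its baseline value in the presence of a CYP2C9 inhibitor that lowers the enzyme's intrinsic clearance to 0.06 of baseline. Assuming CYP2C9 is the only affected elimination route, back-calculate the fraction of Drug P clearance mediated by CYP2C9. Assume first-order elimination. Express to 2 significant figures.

0.58

CL'/CL = 1 / 2.20 = 0.4545
0.06·fm + (1 − fm) = 0.4545
fm = (0.4545 − 1) / (0.06 − 1) = 0.58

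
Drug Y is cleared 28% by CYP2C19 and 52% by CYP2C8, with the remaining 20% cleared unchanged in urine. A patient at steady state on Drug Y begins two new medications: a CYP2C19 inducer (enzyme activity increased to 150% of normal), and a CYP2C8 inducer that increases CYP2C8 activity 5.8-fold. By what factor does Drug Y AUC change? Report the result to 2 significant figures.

The CYP2C19 pathway (28% of clearance) rises to 1.5× activity: 0.28 × 1.5 = 0.42.
The CYP2C8 pathway (52% of clearance) is boosted to 5.8× activity: 0.52 × 5.8 = 3.016.
The remaining 20% of clearance is unaffected.
New clearance relative to baseline: 0.42 + 3.016 + 0.2 = 3.636.
Net AUC ratio = 1 / 3.636 = 0.28.

0.28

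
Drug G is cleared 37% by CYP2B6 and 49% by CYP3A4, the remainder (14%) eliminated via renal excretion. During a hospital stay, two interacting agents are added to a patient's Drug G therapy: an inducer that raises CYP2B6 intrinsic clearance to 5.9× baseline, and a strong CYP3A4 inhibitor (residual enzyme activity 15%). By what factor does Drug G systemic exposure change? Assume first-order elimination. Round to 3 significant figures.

0.417

The CYP2B6 pathway (37% of clearance) rises to 5.9× activity: 0.37 × 5.9 = 2.183.
The CYP3A4 pathway (49% of clearance) falls to 0.15× activity: 0.49 × 0.15 = 0.0735.
Non-CYP routes (14%) are unchanged.
New clearance relative to baseline: 2.183 + 0.0735 + 0.14 = 2.3965.
Net systemic exposure ratio = 1 / 2.3965 = 0.417.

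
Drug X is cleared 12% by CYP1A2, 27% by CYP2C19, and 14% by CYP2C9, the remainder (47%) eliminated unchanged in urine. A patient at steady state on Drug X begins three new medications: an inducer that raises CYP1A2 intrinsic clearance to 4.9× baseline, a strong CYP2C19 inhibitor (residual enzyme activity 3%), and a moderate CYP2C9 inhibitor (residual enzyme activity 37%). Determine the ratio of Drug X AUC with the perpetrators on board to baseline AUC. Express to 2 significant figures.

CYP1A2: 0.12 × 4.9 = 0.588
CYP2C19: 0.27 × 0.03 = 0.0081
CYP2C9: 0.14 × 0.37 = 0.0518
Other: 0.47 (unchanged)
CL_new/CL_old = 0.588 + 0.0081 + 0.0518 + 0.47 = 1.1179.
Because AUC varies inversely with clearance, the combined effect is 1 / 1.1179 = 0.89.

0.89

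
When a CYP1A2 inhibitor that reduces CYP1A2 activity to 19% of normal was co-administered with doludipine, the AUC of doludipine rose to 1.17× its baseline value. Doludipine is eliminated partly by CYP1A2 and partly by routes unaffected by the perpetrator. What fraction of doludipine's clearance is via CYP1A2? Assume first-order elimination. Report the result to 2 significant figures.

CL'/CL = 1 / 1.17 = 0.8547
0.19·fm + (1 − fm) = 0.8547
fm = (0.8547 − 1) / (0.19 − 1) = 0.18

0.18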